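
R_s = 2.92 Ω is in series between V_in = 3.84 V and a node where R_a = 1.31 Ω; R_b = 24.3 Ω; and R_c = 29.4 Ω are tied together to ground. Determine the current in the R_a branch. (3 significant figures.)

I ≈ 0.850 A

Parallel bank: R_p = 1/(1/1.31 + 1/24.3 + 1/29.4) = 1.193 Ω.
Node voltage V_A = V_in · R_p/(R_s + R_p) = 3.84 × 0.2900 = 1.114 V.
Branch current I = V_A/R_a = 1.114/1.31 = 0.8500 A.
(Check via current divider: I_total = 0.9337 A; share G_k/ΣG = 0.9104 → same result.)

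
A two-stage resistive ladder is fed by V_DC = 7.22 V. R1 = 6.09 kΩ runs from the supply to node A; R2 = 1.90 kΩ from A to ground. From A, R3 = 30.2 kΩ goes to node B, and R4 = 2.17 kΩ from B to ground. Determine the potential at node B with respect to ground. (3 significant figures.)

V_B ≈ 0.110 V

The second stage (R3 + R4 = 32.37 kΩ) loads node A in parallel with R2.
Effective lower resistance at A: R2 ‖ 32.37 = 1.795 kΩ.
So V_A = 7.22 × 0.2276 = 1.643 V.
Then the unloaded second divider: V_B = V_A × R4/(R3+R4) = 1.643 × 0.06704 = 0.1102 V.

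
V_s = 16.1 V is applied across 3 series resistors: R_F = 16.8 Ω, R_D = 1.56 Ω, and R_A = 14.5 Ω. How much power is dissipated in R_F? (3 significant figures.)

The common current is I = 16.1/32.86 = 0.4900 A.
P(R_F) = I²·R_F = (0.4900)² × 16.8 = 4.033 W.

P ≈ 4.03 W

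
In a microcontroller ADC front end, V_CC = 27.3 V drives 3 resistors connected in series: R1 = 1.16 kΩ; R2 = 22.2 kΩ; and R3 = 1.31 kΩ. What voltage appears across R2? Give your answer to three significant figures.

V ≈ 24.6 V

Total series resistance ΣR = 1.16 + 22.2 + 1.31 = 24.67 kΩ.
Voltage divider: V = V_CC · (22.20 / 24.67) = 27.3 × 0.8999 = 24.57 V.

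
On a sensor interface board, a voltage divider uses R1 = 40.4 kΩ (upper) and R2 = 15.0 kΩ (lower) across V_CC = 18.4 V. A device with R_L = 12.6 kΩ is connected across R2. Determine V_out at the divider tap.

The load sits in parallel with R2, giving an effective lower resistance R2' = R2·R_L/(R2+R_L) = 6.848 kΩ.
Voltage divider with the loaded lower leg: V_out = 18.4 × 6.848/(40.4 + 6.848) = 18.4 × 0.1449 = 2.667 V.
(Unloaded it would be 4.98 V; the load pulls it down.)

V_out ≈ 2.67 V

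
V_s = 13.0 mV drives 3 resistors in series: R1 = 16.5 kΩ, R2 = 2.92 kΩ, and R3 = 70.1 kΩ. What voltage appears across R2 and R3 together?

V ≈ 10.6 mV

Total series resistance ΣR = 16.5 + 2.92 + 70.1 = 89.52 kΩ.
R_{R2..R3} = 2.92 + 70.1 = 73.02 kΩ.
V = V_s · R/ΣR = 13.0 × 0.8157 = 10.60 mV.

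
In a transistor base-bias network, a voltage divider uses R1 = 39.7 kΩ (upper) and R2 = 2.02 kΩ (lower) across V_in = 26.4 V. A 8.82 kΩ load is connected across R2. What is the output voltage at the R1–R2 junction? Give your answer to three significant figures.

First combine the lower leg with the load: R2 ‖ R_L = 1.644 kΩ.
Then V_out = V_in · R2'/(R1 + R2') = 26.4 × 1.644/41.34 = 1.050 V.

V_out ≈ 1.05 V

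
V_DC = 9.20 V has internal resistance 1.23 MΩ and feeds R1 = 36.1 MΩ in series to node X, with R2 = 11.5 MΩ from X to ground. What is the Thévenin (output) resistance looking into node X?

R_th ≈ 8.79 MΩ

R1' = 1.23 + 36.1 = 37.33 MΩ (source resistance + R1).
Looking into X with the source shorted: R_th = R1'·R2/(R1'+R2) = 37.33 × 11.5/48.83 = 8.792 MΩ.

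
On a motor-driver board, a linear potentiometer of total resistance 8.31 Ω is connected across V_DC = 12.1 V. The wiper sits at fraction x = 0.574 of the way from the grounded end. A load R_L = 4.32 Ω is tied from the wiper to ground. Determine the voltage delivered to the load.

V_out ≈ 4.72 V

The pot divides into 3.540 Ω above the wiper and 4.770 Ω below.
Lower segment in parallel with the load: 4.770 ‖ 4.32 = 2.267 Ω.
Then V_out = V_DC · 2.267/(3.540 + 2.267) = 4.724 V.
(Unloaded: V_out = x·V_DC = 6.95 V.)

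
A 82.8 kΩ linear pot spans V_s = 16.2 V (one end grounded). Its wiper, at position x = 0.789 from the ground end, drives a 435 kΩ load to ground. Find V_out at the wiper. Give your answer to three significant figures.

V_out ≈ 12.4 V

Split the track: R_lower = x·R_p = 65.33 kΩ, R_upper = (1−x)·R_p = 17.47 kΩ.
Lower segment in parallel with the load: 65.33 ‖ 435 = 56.80 kΩ.
V_out = 16.2 × 56.80/(17.47 + 56.80) = 12.39 V.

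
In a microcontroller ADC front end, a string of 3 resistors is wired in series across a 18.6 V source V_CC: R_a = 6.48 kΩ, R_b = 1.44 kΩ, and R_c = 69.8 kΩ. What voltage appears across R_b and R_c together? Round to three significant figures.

V ≈ 17.0 V

Series total: ΣR = 6.48 + 1.44 + 69.8 = 77.72 kΩ.
R_{R_b..R_c} = 1.44 + 69.8 = 71.24 kΩ.
V = V_CC · R/ΣR = 18.6 × 0.9166 = 17.05 V.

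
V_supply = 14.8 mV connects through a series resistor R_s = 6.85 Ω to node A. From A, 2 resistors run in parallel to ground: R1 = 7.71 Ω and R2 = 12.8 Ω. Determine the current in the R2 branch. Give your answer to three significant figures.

I ≈ 0.477 mA

Combine the parallel branches: R_p = (1/7.71 + 1/12.8)⁻¹ = 4.812 Ω.
V_A by voltage divider: V_A = 14.8 × 4.812/(6.85 + 4.812) = 6.107 mV.
Branch current I = V_A/R2 = 6.107/12.8 = 0.4771 mA.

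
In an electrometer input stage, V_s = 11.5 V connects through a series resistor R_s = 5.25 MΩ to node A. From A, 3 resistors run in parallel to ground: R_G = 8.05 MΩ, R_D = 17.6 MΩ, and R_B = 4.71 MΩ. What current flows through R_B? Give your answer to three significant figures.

I ≈ 0.797 µA

Equivalent of the parallel group: R_p = 2.542 MΩ.
V_A by voltage divider: V_A = 11.5 × 2.542/(5.25 + 2.542) = 3.752 V.
I(R_B) = V_A / R_B = 3.752/4.71 = 0.7966 µA.
(Check via current divider: I_total = 1.476 µA; share G_k/ΣG = 0.5398 → same result.)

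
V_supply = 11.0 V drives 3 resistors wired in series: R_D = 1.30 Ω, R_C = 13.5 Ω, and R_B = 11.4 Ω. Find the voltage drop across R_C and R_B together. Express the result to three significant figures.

Series total: ΣR = 1.30 + 13.5 + 11.4 = 26.20 Ω.
R_{R_C..R_B} = 13.5 + 11.4 = 24.90 Ω.
By the voltage-divider rule, V = 11.0 × 24.90/26.20 = 10.45 V.

V ≈ 10.5 V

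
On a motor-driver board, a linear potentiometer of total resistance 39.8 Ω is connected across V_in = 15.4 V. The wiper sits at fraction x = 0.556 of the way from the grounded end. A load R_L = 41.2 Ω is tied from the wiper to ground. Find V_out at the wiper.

V_out ≈ 6.91 V

Lower segment x·R_p = 22.13 Ω; upper segment (1−x)·R_p = 17.67 Ω.
Lower segment in parallel with the load: 22.13 ‖ 41.2 = 14.40 Ω.
V_out = 15.4 × 14.40/(17.67 + 14.40) = 6.914 V.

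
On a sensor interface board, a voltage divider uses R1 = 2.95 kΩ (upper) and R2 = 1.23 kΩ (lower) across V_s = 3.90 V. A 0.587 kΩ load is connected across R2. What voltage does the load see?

First combine the lower leg with the load: R2 ‖ R_L = 0.3974 kΩ.
Now apply the divider: V_out = 3.90 × 0.1187 = 0.4630 V.

V_out ≈ 0.463 V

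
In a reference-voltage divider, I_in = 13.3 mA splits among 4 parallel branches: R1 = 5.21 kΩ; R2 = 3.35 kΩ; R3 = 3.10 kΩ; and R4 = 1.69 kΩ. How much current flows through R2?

I ≈ 2.83 mA

ΣG = 1/5.21 + 1/3.35 + 1/3.10 + 1/1.69 = 1.405.
Current divider: I(R2) = I_in · G_k/ΣG = 13.3 × (0.2985/1.405) = 13.3 × 0.2125 = 2.826 mA.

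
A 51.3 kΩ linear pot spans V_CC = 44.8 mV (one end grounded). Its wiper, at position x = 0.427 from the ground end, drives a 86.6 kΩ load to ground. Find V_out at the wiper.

Lower segment x·R_p = 21.91 kΩ; upper segment (1−x)·R_p = 29.39 kΩ.
R_L loads the lower segment: effective lower R = 17.48 kΩ.
Loaded-divider output: V_out = 44.8 × 0.3729 = 16.71 mV.

V_out ≈ 16.7 mV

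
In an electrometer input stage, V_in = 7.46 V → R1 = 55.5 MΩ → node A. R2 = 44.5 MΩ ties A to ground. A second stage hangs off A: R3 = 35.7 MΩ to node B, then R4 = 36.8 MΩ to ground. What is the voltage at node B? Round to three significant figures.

V_B ≈ 1.26 V

Looking into the second stage from A: R3 + R4 = 72.50 MΩ appears in parallel with R2.
Effective lower resistance at A: R2 ‖ 72.50 = 27.57 MΩ.
So V_A = 7.46 × 0.3319 = 2.476 V.
V_B = V_A × 0.5076 = 1.257 V.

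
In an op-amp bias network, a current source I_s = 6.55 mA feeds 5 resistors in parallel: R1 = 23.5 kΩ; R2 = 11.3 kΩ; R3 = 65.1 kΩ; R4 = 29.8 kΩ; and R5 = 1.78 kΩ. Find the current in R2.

I ≈ 0.781 mA

Total conductance ΣG = 1/23.5 + 1/11.3 + 1/65.1 + 1/29.8 + 1/1.78 = 0.7418 (units of 1/kΩ).
By the current-divider rule, I = I_s · G_k/ΣG = 6.55 × 0.1193 = 0.7814 mA.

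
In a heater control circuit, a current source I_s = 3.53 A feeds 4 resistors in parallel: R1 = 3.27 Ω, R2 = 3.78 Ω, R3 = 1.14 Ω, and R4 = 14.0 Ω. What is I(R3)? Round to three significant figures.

Total conductance ΣG = 1/3.27 + 1/3.78 + 1/1.14 + 1/14.0 = 1.519 (units of 1/Ω).
Current divider: I(R3) = I_s · G_k/ΣG = 3.53 × (0.8772/1.519) = 3.53 × 0.5775 = 2.039 A.

I ≈ 2.04 A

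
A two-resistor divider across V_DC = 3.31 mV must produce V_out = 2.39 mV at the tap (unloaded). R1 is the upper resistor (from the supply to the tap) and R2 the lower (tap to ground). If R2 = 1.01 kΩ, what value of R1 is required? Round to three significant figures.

R1 ≈ 0.389 kΩ

The divider ratio is R2/(R1+R2) = 2.39/3.31 = 0.7221.
So R1 = R2 · (V_DC/V_out − 1) = 1.01 × (3.31/2.39 − 1) = 1.01 × 0.3849 = 0.3888 kΩ.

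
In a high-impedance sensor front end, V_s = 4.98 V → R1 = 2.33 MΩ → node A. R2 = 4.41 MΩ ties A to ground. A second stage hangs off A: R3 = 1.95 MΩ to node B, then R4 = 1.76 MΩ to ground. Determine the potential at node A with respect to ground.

Looking into the second stage from A: R3 + R4 = 3.710 MΩ appears in parallel with R2.
Effective lower resistance at A: R2 ‖ 3.710 = 2.015 MΩ.
V_A = 4.98 × 2.015/(2.33 + 2.015) = 2.309 V.

V_A ≈ 2.31 V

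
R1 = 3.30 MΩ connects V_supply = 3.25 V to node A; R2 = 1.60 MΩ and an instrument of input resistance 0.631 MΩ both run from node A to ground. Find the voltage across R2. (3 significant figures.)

First combine the lower leg with the load: R2 ‖ R_L = 0.4525 MΩ.
Now apply the divider: V_out = 3.25 × 0.1206 = 0.3919 V.
(Unloaded it would be 1.06 V; the load pulls it down.)

V_out ≈ 0.392 V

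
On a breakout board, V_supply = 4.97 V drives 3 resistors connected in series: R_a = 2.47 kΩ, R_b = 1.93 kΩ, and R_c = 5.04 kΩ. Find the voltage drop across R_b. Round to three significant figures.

V ≈ 1.02 V

Series total: ΣR = 2.47 + 1.93 + 5.04 = 9.440 kΩ.
V = V_supply · R/ΣR = 4.97 × 0.2044 = 1.016 V.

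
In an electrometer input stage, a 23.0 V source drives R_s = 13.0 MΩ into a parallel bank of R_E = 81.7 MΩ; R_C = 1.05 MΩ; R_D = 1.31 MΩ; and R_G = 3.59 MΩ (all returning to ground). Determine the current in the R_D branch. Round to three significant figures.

I ≈ 0.648 µA

Parallel bank: R_p = 1/(1/81.7 + 1/1.05 + 1/1.31 + 1/3.59) = 0.4984 MΩ.
V_A = 23.0 × 0.4984/13.50 = 0.8492 V.
I(R_D) = V_A / R_D = 0.8492/1.31 = 0.6482 µA.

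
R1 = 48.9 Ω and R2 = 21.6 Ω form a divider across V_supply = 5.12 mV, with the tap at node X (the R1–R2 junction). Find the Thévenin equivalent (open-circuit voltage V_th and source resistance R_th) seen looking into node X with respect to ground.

With X open, the divider is unloaded: V_th = 5.12 × 21.6/70.50 = 1.569 mV.
Zeroing V_supply shorts the top of R1 to ground, so R_th = R1 ‖ R2 = 14.98 Ω.

V_th ≈ 1.57 mV, R_th ≈ 15.0 Ω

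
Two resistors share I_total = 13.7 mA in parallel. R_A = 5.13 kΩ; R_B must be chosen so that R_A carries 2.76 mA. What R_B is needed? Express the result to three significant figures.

R_B ≈ 1.29 kΩ

In a two-way split, I_A/I_total = R_B/(R_A + R_B).
With f = 0.2015, R_B = R_A · f/(1−f) = 5.13 × 0.2523 = 1.294 kΩ.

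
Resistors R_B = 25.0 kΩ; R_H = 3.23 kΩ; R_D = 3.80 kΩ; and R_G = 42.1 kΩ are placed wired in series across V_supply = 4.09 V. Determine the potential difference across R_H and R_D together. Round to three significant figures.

V ≈ 0.388 V

ΣR = 25.0 + 3.23 + 3.80 + 42.1 = 74.13 kΩ.
R_{R_H..R_D} = 3.23 + 3.80 = 7.030 kΩ.
By the voltage-divider rule, V = 4.09 × 7.030/74.13 = 0.3879 V.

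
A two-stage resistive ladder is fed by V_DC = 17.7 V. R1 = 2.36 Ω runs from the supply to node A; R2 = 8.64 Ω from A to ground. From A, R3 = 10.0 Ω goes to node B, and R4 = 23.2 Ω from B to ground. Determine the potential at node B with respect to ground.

V_B ≈ 9.20 V

Looking into the second stage from A: R3 + R4 = 33.20 Ω appears in parallel with R2.
Effective lower resistance at A: R2 ‖ 33.20 = 6.856 Ω.
V_A = 17.7 × 6.856/(2.36 + 6.856) = 13.17 V.
Then the unloaded second divider: V_B = V_A × R4/(R3+R4) = 13.17 × 0.6988 = 9.201 V.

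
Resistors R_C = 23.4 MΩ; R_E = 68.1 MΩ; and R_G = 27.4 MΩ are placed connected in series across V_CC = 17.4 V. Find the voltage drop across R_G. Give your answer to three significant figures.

V ≈ 4.01 V

Series total: ΣR = 23.4 + 68.1 + 27.4 = 118.9 MΩ.
Voltage divider: V = V_CC · (27.40 / 118.9) = 17.4 × 0.2304 = 4.010 V.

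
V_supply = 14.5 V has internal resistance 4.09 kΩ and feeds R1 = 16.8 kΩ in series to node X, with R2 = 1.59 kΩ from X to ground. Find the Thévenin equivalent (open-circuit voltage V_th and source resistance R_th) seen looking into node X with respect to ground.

V_th ≈ 1.03 V, R_th ≈ 1.48 kΩ

R1' = 4.09 + 16.8 = 20.89 kΩ (source resistance + R1).
V_th is the unloaded tap voltage: V_supply · R2/(R1'+R2) = 14.5 × 0.07073 = 1.026 V.
Zeroing V_supply shorts the top of R1' to ground, so R_th = R1' ‖ R2 = 1.478 kΩ.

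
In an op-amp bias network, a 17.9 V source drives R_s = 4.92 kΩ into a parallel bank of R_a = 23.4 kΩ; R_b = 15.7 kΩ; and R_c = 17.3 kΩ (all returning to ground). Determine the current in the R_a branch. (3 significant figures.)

I ≈ 0.423 mA

Combine the parallel branches: R_p = (1/23.4 + 1/15.7 + 1/17.3)⁻¹ = 6.089 kΩ.
Node voltage V_A = V_supply · R_p/(R_s + R_p) = 17.9 × 0.5531 = 9.900 V.
Branch current I = V_A/R_a = 9.900/23.4 = 0.4231 mA.
(Equivalently: I_total = 1.626 mA, then current-divider fraction G_k/ΣG = 0.2602.)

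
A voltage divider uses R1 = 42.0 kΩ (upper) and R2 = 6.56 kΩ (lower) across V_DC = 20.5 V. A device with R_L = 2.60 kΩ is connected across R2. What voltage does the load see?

The load sits in parallel with R2, giving an effective lower resistance R2' = R2·R_L/(R2+R_L) = 1.862 kΩ.
Then V_out = V_DC · R2'/(R1 + R2') = 20.5 × 1.862/43.86 = 0.8703 V.

V_out ≈ 0.870 V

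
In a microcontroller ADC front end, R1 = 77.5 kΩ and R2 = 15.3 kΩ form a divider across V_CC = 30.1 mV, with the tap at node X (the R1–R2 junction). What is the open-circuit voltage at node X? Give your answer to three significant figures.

V_th is the unloaded tap voltage: V_CC · R2/(R1+R2) = 30.1 × 0.1649 = 4.963 mV.

V_th ≈ 4.96 mV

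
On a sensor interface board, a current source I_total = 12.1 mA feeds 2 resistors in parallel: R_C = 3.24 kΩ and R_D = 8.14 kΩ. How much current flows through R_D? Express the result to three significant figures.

I ≈ 3.44 mA

For two parallel branches, I_k = I_total · (other R)/(sum of R).
I(R_D) = 12.1 × 3.24/(3.24 + 8.14) = 12.1 × 0.2847 = 3.445 mA.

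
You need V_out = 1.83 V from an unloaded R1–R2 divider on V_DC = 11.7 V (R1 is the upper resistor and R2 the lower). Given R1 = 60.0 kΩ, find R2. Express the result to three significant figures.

V_out/V_DC = R2/(R1+R2) = 0.1564.
R2 = R1 · 0.1564/(1 − 0.1564) = 11.12 kΩ.

R2 ≈ 11.1 kΩ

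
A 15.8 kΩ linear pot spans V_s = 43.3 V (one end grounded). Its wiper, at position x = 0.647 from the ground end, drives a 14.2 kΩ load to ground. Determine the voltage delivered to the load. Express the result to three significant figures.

Split the track: R_lower = x·R_p = 10.22 kΩ, R_upper = (1−x)·R_p = 5.577 kΩ.
Lower segment in parallel with the load: 10.22 ‖ 14.2 = 5.944 kΩ.
Then V_out = V_s · 5.944/(5.577 + 5.944) = 22.34 V.

V_out ≈ 22.3 V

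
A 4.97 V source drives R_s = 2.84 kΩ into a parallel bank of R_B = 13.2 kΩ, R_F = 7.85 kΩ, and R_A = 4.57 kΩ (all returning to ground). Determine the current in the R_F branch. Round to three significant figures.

I ≈ 0.288 mA

Equivalent of the parallel group: R_p = 2.370 kΩ.
V_A by voltage divider: V_A = 4.97 × 2.370/(2.84 + 2.370) = 2.261 V.
I(R_F) = V_A / R_F = 2.261/7.85 = 0.2880 mA.
(Equivalently: I_total = 0.9540 mA, then current-divider fraction G_k/ΣG = 0.3019.)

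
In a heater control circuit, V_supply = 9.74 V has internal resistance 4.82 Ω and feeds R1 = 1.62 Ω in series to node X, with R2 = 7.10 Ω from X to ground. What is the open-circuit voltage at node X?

R1' = 4.82 + 1.62 = 6.440 Ω (source resistance + R1).
Open-circuit (no load on X): V_th = V_supply · R2/(R1' + R2) = 9.74 × 7.10/(6.440 + 7.10) = 5.107 V.

V_th ≈ 5.11 V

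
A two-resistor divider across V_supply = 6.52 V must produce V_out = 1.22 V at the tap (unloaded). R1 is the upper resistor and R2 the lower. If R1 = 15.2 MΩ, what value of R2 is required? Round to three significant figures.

R2 ≈ 3.50 MΩ

V_out/V_supply = R2/(R1+R2) = 0.1871.
So R2 = R1 · V_out/(V_supply − V_out) = 15.2 × 1.22/(6.52 − 1.22) = 15.2 × 0.2302 = 3.499 MΩ.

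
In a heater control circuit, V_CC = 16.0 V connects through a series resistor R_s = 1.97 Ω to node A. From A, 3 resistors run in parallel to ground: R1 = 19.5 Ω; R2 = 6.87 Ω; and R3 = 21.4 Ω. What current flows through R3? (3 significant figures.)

I ≈ 0.505 A

Equivalent of the parallel group: R_p = 4.106 Ω.
V_A = 16.0 × 4.106/6.076 = 10.81 V.
Branch current I = V_A/R3 = 10.81/21.4 = 0.5052 A.
(Equivalently: I_total = 2.633 A, then current-divider fraction G_k/ΣG = 0.1918.)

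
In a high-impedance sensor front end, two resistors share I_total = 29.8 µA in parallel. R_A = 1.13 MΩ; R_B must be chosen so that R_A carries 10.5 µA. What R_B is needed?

R_B ≈ 0.615 MΩ

In a two-way split, I_A/I_total = R_B/(R_A + R_B).
With f = 0.3523, R_B = R_A · f/(1−f) = 1.13 × 0.5440 = 0.6148 MΩ.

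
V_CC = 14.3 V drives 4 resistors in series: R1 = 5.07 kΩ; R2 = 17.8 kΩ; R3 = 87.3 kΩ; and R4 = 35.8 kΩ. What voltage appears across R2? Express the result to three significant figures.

V ≈ 1.74 V

Total series resistance ΣR = 5.07 + 17.8 + 87.3 + 35.8 = 146.0 kΩ.
By the voltage-divider rule, V = 14.3 × 17.80/146.0 = 1.744 V.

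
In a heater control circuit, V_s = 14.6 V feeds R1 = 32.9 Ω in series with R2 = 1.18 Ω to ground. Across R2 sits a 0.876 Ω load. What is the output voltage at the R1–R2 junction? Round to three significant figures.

R2 ‖ R_L = (1.18 × 0.876)/(1.18 + 0.876) = 0.5028 Ω.
Voltage divider with the loaded lower leg: V_out = 14.6 × 0.5028/(32.9 + 0.5028) = 14.6 × 0.01505 = 0.2198 V.

V_out ≈ 0.220 V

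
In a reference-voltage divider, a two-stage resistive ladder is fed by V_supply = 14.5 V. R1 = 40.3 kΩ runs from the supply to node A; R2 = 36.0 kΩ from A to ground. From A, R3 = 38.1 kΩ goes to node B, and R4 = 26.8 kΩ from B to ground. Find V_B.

Looking into the second stage from A: R3 + R4 = 64.90 kΩ appears in parallel with R2.
Effective lower resistance at A: R2 ‖ 64.90 = 23.16 kΩ.
V_A = 14.5 × 23.16/(40.3 + 23.16) = 5.291 V.
Then the unloaded second divider: V_B = V_A × R4/(R3+R4) = 5.291 × 0.4129 = 2.185 V.

V_B ≈ 2.18 V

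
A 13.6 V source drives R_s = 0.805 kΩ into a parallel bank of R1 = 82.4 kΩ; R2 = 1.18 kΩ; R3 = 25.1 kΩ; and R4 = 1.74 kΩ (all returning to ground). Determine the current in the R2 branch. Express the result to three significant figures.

I ≈ 5.27 mA

Combine the parallel branches: R_p = (1/82.4 + 1/1.18 + 1/25.1 + 1/1.74)⁻¹ = 0.6784 kΩ.
Node voltage V_A = V_s · R_p/(R_s + R_p) = 13.6 × 0.4573 = 6.219 V.
I(R2) = V_A / R2 = 6.219/1.18 = 5.271 mA.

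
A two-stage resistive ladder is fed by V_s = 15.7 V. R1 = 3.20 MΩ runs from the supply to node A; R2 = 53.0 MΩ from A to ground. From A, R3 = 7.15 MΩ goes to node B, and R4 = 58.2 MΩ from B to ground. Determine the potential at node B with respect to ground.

Node A sees R2 in parallel with the series input of stage 2, R3 + R4 = 65.35 MΩ.
R2 ‖ (R3+R4) = 29.27 MΩ.
So V_A = 15.7 × 0.9014 = 14.15 V.
Stage 2 is unloaded, so V_B = V_A · R4/(R3+R4) = 14.15 × 58.2/65.35 = 12.60 V.

V_B ≈ 12.6 V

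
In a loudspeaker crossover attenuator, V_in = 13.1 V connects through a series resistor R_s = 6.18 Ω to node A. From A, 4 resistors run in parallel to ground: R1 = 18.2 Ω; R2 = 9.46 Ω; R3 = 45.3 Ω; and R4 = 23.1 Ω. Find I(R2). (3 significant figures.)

I ≈ 0.578 A

Equivalent of the parallel group: R_p = 4.424 Ω.
V_A by voltage divider: V_A = 13.1 × 4.424/(6.18 + 4.424) = 5.466 V.
I(R2) = V_A / R2 = 5.466/9.46 = 0.5778 A.
(Check via current divider: I_total = 1.235 A; share G_k/ΣG = 0.4677 → same result.)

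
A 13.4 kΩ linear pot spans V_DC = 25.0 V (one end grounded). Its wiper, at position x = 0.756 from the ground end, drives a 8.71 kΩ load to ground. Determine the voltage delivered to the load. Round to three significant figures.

Split the track: R_lower = x·R_p = 10.13 kΩ, R_upper = (1−x)·R_p = 3.270 kΩ.
R_L loads the lower segment: effective lower R = 4.683 kΩ.
Loaded-divider output: V_out = 25.0 × 0.5889 = 14.72 V.
(Unloaded: V_out = x·V_DC = 18.9 V.)

V_out ≈ 14.7 V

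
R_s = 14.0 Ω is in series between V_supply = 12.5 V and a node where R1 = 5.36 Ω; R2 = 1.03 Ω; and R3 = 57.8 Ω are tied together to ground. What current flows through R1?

I ≈ 0.134 A

Combine the parallel branches: R_p = (1/5.36 + 1/1.03 + 1/57.8)⁻¹ = 0.8513 Ω.
V_A = 12.5 × 0.8513/14.85 = 0.7165 V.
I(R1) = V_A / R1 = 0.7165/5.36 = 0.1337 A.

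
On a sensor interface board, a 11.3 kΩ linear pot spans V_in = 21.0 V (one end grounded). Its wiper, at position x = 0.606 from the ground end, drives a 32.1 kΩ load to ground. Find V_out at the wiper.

The pot divides into 4.452 kΩ above the wiper and 6.848 kΩ below.
R_L loads the lower segment: effective lower R = 5.644 kΩ.
Then V_out = V_in · 5.644/(4.452 + 5.644) = 11.74 V.

V_out ≈ 11.7 V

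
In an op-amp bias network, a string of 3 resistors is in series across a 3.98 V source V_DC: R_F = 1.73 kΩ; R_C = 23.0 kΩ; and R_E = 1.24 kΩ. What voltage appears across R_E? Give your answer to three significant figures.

V ≈ 0.190 V

ΣR = 1.73 + 23.0 + 1.24 = 25.97 kΩ.
V = V_DC · R/ΣR = 3.98 × 0.04775 = 0.1900 V.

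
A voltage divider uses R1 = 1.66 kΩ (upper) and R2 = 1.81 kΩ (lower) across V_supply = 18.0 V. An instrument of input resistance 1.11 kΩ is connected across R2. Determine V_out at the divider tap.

V_out ≈ 5.27 V

R2 ‖ R_L = (1.81 × 1.11)/(1.81 + 1.11) = 0.6880 kΩ.
Then V_out = V_supply · R2'/(R1 + R2') = 18.0 × 0.6880/2.348 = 5.275 V.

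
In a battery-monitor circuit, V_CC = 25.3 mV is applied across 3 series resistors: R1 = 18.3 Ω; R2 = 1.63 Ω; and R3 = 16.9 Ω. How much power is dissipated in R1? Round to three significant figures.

P ≈ 8.64 µW

Series current I = V_CC/ΣR = 25.3/36.83 = 0.6869 mA.
V(R1) = I·R = 12.57 mV; P = V·I = 12.57 × 0.6869 = 8.636 µW.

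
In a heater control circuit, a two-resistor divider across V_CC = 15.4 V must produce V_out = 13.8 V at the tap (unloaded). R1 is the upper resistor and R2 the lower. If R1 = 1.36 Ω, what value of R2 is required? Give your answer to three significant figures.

The divider ratio is R2/(R1+R2) = 13.8/15.4 = 0.8961.
So R2 = R1 · V_out/(V_CC − V_out) = 1.36 × 13.8/(15.4 − 13.8) = 1.36 × 8.625 = 11.73 Ω.

R2 ≈ 11.7 Ω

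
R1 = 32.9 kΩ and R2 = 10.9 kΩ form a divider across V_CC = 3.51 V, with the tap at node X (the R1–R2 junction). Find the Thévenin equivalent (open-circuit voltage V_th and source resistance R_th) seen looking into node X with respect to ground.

With X open, the divider is unloaded: V_th = 3.51 × 10.9/43.80 = 0.8735 V.
Looking into X with the source shorted: R_th = R1·R2/(R1+R2) = 32.90 × 10.9/43.80 = 8.187 kΩ.

V_th ≈ 0.873 V, R_th ≈ 8.19 kΩ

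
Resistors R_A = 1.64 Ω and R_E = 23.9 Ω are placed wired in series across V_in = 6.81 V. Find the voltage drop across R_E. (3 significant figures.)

Series total: ΣR = 1.64 + 23.9 = 25.54 Ω.
V = V_in · R/ΣR = 6.81 × 0.9358 = 6.373 V.

V ≈ 6.37 V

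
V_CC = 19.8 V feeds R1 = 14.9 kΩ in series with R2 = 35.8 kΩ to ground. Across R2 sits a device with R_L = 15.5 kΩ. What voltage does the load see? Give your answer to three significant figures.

V_out ≈ 8.33 V

First combine the lower leg with the load: R2 ‖ R_L = 10.82 kΩ.
Now apply the divider: V_out = 19.8 × 0.4206 = 8.328 V.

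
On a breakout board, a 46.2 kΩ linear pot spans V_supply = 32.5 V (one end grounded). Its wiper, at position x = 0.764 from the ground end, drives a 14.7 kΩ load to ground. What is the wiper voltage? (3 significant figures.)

V_out ≈ 15.8 V

Lower segment x·R_p = 35.30 kΩ; upper segment (1−x)·R_p = 10.90 kΩ.
R_L loads the lower segment: effective lower R = 10.38 kΩ.
Then V_out = V_supply · 10.38/(10.90 + 10.38) = 15.85 V.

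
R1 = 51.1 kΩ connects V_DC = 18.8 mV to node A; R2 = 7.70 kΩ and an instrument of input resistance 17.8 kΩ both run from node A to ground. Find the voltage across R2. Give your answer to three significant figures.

V_out ≈ 1.79 mV

R2 ‖ R_L = (7.70 × 17.8)/(7.70 + 17.8) = 5.375 kΩ.
Then V_out = V_DC · R2'/(R1 + R2') = 18.8 × 5.375/56.47 = 1.789 mV.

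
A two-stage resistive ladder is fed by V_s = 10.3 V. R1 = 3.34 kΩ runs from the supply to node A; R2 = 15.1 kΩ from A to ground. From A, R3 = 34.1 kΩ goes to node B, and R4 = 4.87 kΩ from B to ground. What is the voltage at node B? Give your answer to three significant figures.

V_B ≈ 0.985 V

Looking into the second stage from A: R3 + R4 = 38.97 kΩ appears in parallel with R2.
R2 ‖ (R3+R4) = 10.88 kΩ.
First divider: V_A = V_s · 10.88/(3.34 + 10.88) = 7.881 V.
Stage 2 is unloaded, so V_B = V_A · R4/(R3+R4) = 7.881 × 4.87/38.97 = 0.9849 V.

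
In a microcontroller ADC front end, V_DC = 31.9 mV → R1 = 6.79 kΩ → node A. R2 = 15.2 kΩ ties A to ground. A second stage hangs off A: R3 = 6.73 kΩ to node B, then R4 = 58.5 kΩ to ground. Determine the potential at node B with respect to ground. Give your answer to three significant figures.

V_B ≈ 18.4 mV

Looking into the second stage from A: R3 + R4 = 65.23 kΩ appears in parallel with R2.
Effective lower resistance at A: R2 ‖ 65.23 = 12.33 kΩ.
V_A = 31.9 × 12.33/(6.79 + 12.33) = 20.57 mV.
Then the unloaded second divider: V_B = V_A × R4/(R3+R4) = 20.57 × 0.8968 = 18.45 mV.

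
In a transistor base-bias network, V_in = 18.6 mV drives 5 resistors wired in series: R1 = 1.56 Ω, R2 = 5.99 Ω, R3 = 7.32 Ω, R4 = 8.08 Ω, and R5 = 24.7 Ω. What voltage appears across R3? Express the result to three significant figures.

Series total: ΣR = 1.56 + 5.99 + 7.32 + 8.08 + 24.7 = 47.65 Ω.
Voltage divider: V = V_in · (7.320 / 47.65) = 18.6 × 0.1536 = 2.857 mV.

V ≈ 2.86 mV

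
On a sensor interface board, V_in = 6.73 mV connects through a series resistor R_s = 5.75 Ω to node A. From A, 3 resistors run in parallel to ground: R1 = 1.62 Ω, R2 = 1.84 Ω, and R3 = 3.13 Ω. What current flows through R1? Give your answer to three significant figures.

Parallel bank: R_p = 1/(1/1.62 + 1/1.84 + 1/3.13) = 0.6756 Ω.
V_A by voltage divider: V_A = 6.73 × 0.6756/(5.75 + 0.6756) = 0.7076 mV.
Branch current I = V_A/R1 = 0.7076/1.62 = 0.4368 mA.

I ≈ 0.437 mA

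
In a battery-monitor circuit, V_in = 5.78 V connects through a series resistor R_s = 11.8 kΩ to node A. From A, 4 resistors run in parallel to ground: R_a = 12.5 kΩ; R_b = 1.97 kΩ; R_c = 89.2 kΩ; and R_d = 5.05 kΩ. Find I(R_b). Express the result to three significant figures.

I ≈ 0.282 mA

Equivalent of the parallel group: R_p = 1.255 kΩ.
Node voltage V_A = V_in · R_p/(R_s + R_p) = 5.78 × 0.09613 = 0.5556 V.
I(R_b) = V_A / R_b = 0.5556/1.97 = 0.2820 mA.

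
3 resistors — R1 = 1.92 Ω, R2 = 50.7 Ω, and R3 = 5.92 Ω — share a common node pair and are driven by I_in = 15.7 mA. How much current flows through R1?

I ≈ 11.5 mA

Conductances: ΣG = 1/1.92 + 1/50.7 + 1/5.92 = 0.7095 (1/Ω).
By the current-divider rule, I = I_in · G_k/ΣG = 15.7 × 0.7341 = 11.53 mA.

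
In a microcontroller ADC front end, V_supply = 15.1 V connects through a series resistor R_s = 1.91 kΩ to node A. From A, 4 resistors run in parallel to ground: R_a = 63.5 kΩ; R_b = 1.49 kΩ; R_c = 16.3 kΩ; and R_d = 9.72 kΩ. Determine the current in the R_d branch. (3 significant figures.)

Equivalent of the parallel group: R_p = 1.175 kΩ.
V_A = 15.1 × 1.175/3.085 = 5.751 V.
I(R_d) = V_A / R_d = 5.751/9.72 = 0.5917 mA.

I ≈ 0.592 mA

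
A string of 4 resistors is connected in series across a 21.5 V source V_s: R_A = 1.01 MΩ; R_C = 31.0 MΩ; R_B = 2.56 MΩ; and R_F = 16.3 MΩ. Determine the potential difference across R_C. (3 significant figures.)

V ≈ 13.1 V

Series total: ΣR = 1.01 + 31.0 + 2.56 + 16.3 = 50.87 MΩ.
By the voltage-divider rule, V = 21.5 × 31.00/50.87 = 13.10 V.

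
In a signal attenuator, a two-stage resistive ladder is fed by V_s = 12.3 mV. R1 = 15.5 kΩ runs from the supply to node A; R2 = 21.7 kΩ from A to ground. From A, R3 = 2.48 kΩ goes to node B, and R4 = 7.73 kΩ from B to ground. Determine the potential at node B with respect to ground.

Node A sees R2 in parallel with the series input of stage 2, R3 + R4 = 10.21 kΩ.
R2 ‖ (R3+R4) = 6.943 kΩ.
V_A = 12.3 × 6.943/(15.5 + 6.943) = 3.805 mV.
V_B = V_A × 0.7571 = 2.881 mV.

V_B ≈ 2.88 mV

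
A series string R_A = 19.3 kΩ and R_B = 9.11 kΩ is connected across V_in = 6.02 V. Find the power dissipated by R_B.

ΣR = 28.41 kΩ → I = 6.02/28.41 = 0.2119 mA.
P(R_B) = I²·R_B = (0.2119)² × 9.11 = 0.4090 mW.

P ≈ 0.409 mW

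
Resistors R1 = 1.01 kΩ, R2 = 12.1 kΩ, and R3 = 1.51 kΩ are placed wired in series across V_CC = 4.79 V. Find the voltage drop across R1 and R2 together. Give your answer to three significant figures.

Total series resistance ΣR = 1.01 + 12.1 + 1.51 = 14.62 kΩ.
R_{R1..R2} = 1.01 + 12.1 = 13.11 kΩ.
V = V_CC · R/ΣR = 4.79 × 0.8967 = 4.295 V.

V ≈ 4.30 V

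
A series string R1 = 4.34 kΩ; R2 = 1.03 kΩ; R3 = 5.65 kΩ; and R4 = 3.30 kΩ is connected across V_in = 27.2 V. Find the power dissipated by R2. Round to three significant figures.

P ≈ 3.72 mW

The common current is I = 27.2/14.32 = 1.899 mA.
P(R2) = I²·R2 = (1.899)² × 1.03 = 3.716 mW.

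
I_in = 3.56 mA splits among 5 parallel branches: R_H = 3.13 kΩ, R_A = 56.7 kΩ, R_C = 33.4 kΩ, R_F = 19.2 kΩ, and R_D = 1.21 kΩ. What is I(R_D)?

ΣG = 1/3.13 + 1/56.7 + 1/33.4 + 1/19.2 + 1/1.21 = 1.246.
By the current-divider rule, I = I_in · G_k/ΣG = 3.56 × 0.6635 = 2.362 mA.

I ≈ 2.36 mA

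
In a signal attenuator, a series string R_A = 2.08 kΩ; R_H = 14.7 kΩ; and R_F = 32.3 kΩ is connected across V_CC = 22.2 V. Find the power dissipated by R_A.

Series current I = V_CC/ΣR = 22.2/49.08 = 0.4523 mA.
P(R_A) = I²·R_A = (0.4523)² × 2.08 = 0.4256 mW.

P ≈ 0.426 mW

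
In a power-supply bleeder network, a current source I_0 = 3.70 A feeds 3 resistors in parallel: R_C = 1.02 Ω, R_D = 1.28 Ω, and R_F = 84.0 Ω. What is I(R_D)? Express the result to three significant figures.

I ≈ 1.63 A

Total conductance ΣG = 1/1.02 + 1/1.28 + 1/84.0 = 1.774 (units of 1/Ω).
R_D takes the fraction G_k/ΣG = 0.7812/1.774 = 0.4405, so I = 3.70 × 0.4405 = 1.630 A.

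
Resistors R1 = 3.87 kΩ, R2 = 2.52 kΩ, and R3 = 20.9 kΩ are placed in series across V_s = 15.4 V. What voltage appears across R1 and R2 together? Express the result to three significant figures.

ΣR = 3.87 + 2.52 + 20.9 = 27.29 kΩ.
R_{R1..R2} = 3.87 + 2.52 = 6.390 kΩ.
Voltage divider: V = V_s · (6.390 / 27.29) = 15.4 × 0.2342 = 3.606 V.

V ≈ 3.61 V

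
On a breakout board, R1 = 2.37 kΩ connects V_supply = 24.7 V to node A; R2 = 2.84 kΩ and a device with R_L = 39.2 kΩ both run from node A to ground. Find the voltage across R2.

R2 ‖ R_L = (2.84 × 39.2)/(2.84 + 39.2) = 2.648 kΩ.
Then V_out = V_supply · R2'/(R1 + R2') = 24.7 × 2.648/5.018 = 13.03 V.
(Unloaded it would be 13.5 V; the load pulls it down.)

V_out ≈ 13.0 V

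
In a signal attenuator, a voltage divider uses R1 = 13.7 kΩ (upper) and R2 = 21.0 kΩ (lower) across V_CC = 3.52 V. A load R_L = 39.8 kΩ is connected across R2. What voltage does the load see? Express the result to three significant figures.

The load sits in parallel with R2, giving an effective lower resistance R2' = R2·R_L/(R2+R_L) = 13.75 kΩ.
Now apply the divider: V_out = 3.52 × 0.5009 = 1.763 V.

V_out ≈ 1.76 V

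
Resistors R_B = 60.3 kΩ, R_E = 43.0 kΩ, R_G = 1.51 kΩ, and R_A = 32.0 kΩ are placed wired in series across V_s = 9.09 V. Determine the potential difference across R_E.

Total series resistance ΣR = 60.3 + 43.0 + 1.51 + 32.0 = 136.8 kΩ.
V = V_s · R/ΣR = 9.09 × 0.3143 = 2.857 V.

V ≈ 2.86 V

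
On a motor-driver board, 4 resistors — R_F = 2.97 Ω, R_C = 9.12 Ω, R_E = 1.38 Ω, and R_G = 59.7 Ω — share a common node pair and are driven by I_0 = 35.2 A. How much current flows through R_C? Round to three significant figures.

Conductances: ΣG = 1/2.97 + 1/9.12 + 1/1.38 + 1/59.7 = 1.188 (1/Ω).
Current divider: I(R_C) = I_0 · G_k/ΣG = 35.2 × (0.1096/1.188) = 35.2 × 0.09232 = 3.250 A.

I ≈ 3.25 A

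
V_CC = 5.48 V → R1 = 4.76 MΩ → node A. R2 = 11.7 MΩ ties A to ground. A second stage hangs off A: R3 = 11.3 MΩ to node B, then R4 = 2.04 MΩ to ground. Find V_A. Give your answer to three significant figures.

Node A sees R2 in parallel with the series input of stage 2, R3 + R4 = 13.34 MΩ.
Effective lower resistance at A: R2 ‖ 13.34 = 6.233 MΩ.
First divider: V_A = V_CC · 6.233/(4.76 + 6.233) = 3.107 V.

V_A ≈ 3.11 V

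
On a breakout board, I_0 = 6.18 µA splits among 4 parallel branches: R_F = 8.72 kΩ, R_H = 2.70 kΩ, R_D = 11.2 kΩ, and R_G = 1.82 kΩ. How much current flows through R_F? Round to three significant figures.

I ≈ 0.631 µA

ΣG = 1/8.72 + 1/2.70 + 1/11.2 + 1/1.82 = 1.124.
Current divider: I(R_F) = I_0 · G_k/ΣG = 6.18 × (0.1147/1.124) = 6.18 × 0.1020 = 0.6307 µA.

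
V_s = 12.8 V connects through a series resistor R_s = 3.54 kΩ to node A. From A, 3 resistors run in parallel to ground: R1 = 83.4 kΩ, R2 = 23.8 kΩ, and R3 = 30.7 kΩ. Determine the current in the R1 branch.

Combine the parallel branches: R_p = (1/83.4 + 1/23.8 + 1/30.7)⁻¹ = 11.55 kΩ.
V_A = 12.8 × 11.55/15.09 = 9.797 V.
Branch current I = V_A/R1 = 9.797/83.4 = 0.1175 mA.

I ≈ 0.117 mA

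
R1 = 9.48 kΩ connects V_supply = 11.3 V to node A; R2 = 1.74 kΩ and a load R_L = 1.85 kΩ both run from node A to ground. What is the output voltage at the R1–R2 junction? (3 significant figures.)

V_out ≈ 0.976 V

R2 ‖ R_L = (1.74 × 1.85)/(1.74 + 1.85) = 0.8967 kΩ.
Then V_out = V_supply · R2'/(R1 + R2') = 11.3 × 0.8967/10.38 = 0.9764 V.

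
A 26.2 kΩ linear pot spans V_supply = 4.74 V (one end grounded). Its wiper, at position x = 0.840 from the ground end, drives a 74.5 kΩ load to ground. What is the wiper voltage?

V_out ≈ 3.80 V

Lower segment x·R_p = 22.01 kΩ; upper segment (1−x)·R_p = 4.192 kΩ.
(x·R_p) ‖ R_L = 16.99 kΩ.
V_out = 4.74 × 16.99/(4.192 + 16.99) = 3.802 V.
(Unloaded: V_out = x·V_supply = 3.98 V.)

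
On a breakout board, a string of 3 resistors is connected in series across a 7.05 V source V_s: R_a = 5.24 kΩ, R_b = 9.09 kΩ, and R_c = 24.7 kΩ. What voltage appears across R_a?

V ≈ 0.947 V

ΣR = 5.24 + 9.09 + 24.7 = 39.03 kΩ.
V = V_s · R/ΣR = 7.05 × 0.1343 = 0.9465 V.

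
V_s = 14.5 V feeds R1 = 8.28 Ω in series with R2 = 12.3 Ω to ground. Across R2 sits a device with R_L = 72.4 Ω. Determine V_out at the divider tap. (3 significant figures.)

R2 ‖ R_L = (12.3 × 72.4)/(12.3 + 72.4) = 10.51 Ω.
Voltage divider with the loaded lower leg: V_out = 14.5 × 10.51/(8.28 + 10.51) = 14.5 × 0.5594 = 8.112 V.

V_out ≈ 8.11 V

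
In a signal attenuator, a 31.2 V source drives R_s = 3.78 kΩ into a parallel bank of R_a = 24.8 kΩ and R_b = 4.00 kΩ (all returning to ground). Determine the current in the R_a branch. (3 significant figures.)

Parallel bank: R_p = 1/(1/24.8 + 1/4.00) = 3.444 kΩ.
V_A = 31.2 × 3.444/7.224 = 14.88 V.
Branch current I = V_A/R_a = 14.88/24.8 = 0.5998 mA.

I ≈ 0.600 mA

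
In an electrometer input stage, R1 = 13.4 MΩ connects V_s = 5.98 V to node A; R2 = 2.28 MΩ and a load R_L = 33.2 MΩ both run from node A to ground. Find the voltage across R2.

V_out ≈ 0.821 V

First combine the lower leg with the load: R2 ‖ R_L = 2.133 MΩ.
Now apply the divider: V_out = 5.98 × 0.1373 = 0.8213 V.
(Unloaded it would be 0.870 V; the load pulls it down.)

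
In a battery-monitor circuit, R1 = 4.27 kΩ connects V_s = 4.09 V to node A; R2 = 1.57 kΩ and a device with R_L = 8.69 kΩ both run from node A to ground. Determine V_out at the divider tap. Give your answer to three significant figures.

The load sits in parallel with R2, giving an effective lower resistance R2' = R2·R_L/(R2+R_L) = 1.330 kΩ.
Then V_out = V_s · R2'/(R1 + R2') = 4.09 × 1.330/5.600 = 0.9712 V.
(Unloaded it would be 1.10 V; the load pulls it down.)

V_out ≈ 0.971 V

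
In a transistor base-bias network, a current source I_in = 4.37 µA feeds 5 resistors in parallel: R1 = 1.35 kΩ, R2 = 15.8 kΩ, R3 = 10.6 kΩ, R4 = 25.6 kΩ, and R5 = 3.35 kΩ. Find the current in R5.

Conductances: ΣG = 1/1.35 + 1/15.8 + 1/10.6 + 1/25.6 + 1/3.35 = 1.236 (1/kΩ).
By the current-divider rule, I = I_in · G_k/ΣG = 4.37 × 0.2415 = 1.055 µA.

I ≈ 1.06 µA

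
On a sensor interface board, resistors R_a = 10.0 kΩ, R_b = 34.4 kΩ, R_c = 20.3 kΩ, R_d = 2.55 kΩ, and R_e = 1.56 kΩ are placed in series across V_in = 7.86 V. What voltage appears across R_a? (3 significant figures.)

Series total: ΣR = 10.0 + 34.4 + 20.3 + 2.55 + 1.56 = 68.81 kΩ.
V = V_in · R/ΣR = 7.86 × 0.1453 = 1.142 V.

V ≈ 1.14 V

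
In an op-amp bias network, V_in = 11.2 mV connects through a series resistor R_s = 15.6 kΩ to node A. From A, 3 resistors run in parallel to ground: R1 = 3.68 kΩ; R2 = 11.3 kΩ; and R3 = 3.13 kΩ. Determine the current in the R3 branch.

I ≈ 0.308 µA

Parallel bank: R_p = 1/(1/3.68 + 1/11.3 + 1/3.13) = 1.471 kΩ.
V_A = 11.2 × 1.471/17.07 = 0.9652 mV.
I(R3) = V_A / R3 = 0.9652/3.13 = 0.3084 µA.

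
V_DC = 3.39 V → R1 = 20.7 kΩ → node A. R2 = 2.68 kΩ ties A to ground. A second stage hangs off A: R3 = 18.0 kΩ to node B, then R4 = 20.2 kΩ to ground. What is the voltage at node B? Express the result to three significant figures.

Node A sees R2 in parallel with the series input of stage 2, R3 + R4 = 38.20 kΩ.
Effective lower resistance at A: R2 ‖ 38.20 = 2.504 kΩ.
V_A = 3.39 × 2.504/(20.7 + 2.504) = 0.3659 V.
Then the unloaded second divider: V_B = V_A × R4/(R3+R4) = 0.3659 × 0.5288 = 0.1935 V.

V_B ≈ 0.193 V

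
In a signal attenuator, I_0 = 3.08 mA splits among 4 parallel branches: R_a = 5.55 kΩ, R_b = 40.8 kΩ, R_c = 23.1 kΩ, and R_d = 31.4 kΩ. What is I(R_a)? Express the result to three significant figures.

Total conductance ΣG = 1/5.55 + 1/40.8 + 1/23.1 + 1/31.4 = 0.2798 (units of 1/kΩ).
R_a takes the fraction G_k/ΣG = 0.1802/0.2798 = 0.6439, so I = 3.08 × 0.6439 = 1.983 mA.

I ≈ 1.98 mA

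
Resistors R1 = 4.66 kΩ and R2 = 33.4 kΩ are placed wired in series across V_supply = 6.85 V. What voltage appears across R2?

V ≈ 6.01 V

Total series resistance ΣR = 4.66 + 33.4 = 38.06 kΩ.
Voltage divider: V = V_supply · (33.40 / 38.06) = 6.85 × 0.8776 = 6.011 V.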